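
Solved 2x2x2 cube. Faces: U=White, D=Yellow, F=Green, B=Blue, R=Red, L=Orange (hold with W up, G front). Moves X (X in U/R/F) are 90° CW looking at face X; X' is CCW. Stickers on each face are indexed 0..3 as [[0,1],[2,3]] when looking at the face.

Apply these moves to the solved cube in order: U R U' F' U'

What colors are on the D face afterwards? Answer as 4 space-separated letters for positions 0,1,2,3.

After move 1 (U): U=WWWW F=RRGG R=BBRR B=OOBB L=GGOO
After move 2 (R): R=RBRB U=WRWG F=RYGY D=YBYO B=WOWB
After move 3 (U'): U=RGWW F=GGGY R=RYRB B=RBWB L=WOOO
After move 4 (F'): F=GYGG U=RGRR R=BYYB D=OOYO L=WWOW
After move 5 (U'): U=GRRR F=WWGG R=GYYB B=BYWB L=RBOW
Query: D face = OOYO

Answer: O O Y O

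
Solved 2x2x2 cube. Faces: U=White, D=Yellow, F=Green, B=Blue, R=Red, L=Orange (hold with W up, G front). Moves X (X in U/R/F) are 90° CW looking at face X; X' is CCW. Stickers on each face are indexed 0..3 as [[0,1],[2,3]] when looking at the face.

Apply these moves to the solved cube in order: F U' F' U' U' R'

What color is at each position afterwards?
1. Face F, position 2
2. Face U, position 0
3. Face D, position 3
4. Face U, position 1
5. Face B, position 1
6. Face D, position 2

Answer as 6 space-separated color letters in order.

After move 1 (F): F=GGGG U=WWOO R=WRWR D=RRYY L=OYOY
After move 2 (U'): U=WOWO F=OYGG R=GGWR B=WRBB L=BBOY
After move 3 (F'): F=YGOG U=WOGW R=RGRR D=BYYY L=BOOW
After move 4 (U'): U=OWWG F=BOOG R=YGRR B=RGBB L=WROW
After move 5 (U'): U=WGOW F=WROG R=BORR B=YGBB L=RGOW
After move 6 (R'): R=ORBR U=WBOY F=WGOW D=BRYG B=YGYB
Query 1: F[2] = O
Query 2: U[0] = W
Query 3: D[3] = G
Query 4: U[1] = B
Query 5: B[1] = G
Query 6: D[2] = Y

Answer: O W G B G Y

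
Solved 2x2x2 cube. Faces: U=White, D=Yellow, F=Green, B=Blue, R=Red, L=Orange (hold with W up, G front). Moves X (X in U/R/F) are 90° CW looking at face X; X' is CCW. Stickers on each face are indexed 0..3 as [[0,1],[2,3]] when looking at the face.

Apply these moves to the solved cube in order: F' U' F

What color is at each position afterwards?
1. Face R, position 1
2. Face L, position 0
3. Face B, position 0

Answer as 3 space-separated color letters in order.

Answer: G B Y

Derivation:
After move 1 (F'): F=GGGG U=WWRR R=YRYR D=OOYY L=OWOW
After move 2 (U'): U=WRWR F=OWGG R=GGYR B=YRBB L=BBOW
After move 3 (F): F=GOGW U=WRWB R=WGRR D=YGYY L=BOOO
Query 1: R[1] = G
Query 2: L[0] = B
Query 3: B[0] = Y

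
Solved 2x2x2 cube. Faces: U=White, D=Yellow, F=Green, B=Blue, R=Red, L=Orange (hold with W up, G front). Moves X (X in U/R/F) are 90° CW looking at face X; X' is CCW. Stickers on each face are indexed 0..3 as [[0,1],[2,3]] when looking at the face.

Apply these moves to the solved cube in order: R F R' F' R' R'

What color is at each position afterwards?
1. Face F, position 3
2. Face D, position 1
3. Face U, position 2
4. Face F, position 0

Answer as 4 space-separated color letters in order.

Answer: B W R G

Derivation:
After move 1 (R): R=RRRR U=WGWG F=GYGY D=YBYB B=WBWB
After move 2 (F): F=GGYY U=WGOO R=WRGR D=RRYB L=OYOB
After move 3 (R'): R=RRWG U=WWOW F=GGYO D=RGYY B=BBRB
After move 4 (F'): F=GOGY U=WWRW R=GRRG D=YBYY L=OWOO
After move 5 (R'): R=RGGR U=WRRB F=GWGW D=YOYY B=YBBB
After move 6 (R'): R=GRRG U=WBRY F=GRGB D=YWYW B=YBOB
Query 1: F[3] = B
Query 2: D[1] = W
Query 3: U[2] = R
Query 4: F[0] = G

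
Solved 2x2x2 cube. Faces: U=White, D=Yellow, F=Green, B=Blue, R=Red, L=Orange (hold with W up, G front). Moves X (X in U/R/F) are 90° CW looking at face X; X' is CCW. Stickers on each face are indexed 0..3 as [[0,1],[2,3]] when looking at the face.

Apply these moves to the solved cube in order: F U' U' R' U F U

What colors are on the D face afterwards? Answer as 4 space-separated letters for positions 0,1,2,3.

After move 1 (F): F=GGGG U=WWOO R=WRWR D=RRYY L=OYOY
After move 2 (U'): U=WOWO F=OYGG R=GGWR B=WRBB L=BBOY
After move 3 (U'): U=OOWW F=BBGG R=OYWR B=GGBB L=WROY
After move 4 (R'): R=YROW U=OBWG F=BOGW D=RBYG B=YGRB
After move 5 (U): U=WOGB F=YRGW R=YGOW B=WRRB L=BOOY
After move 6 (F): F=GYWR U=WOYO R=GGBW D=OYYG L=BROB
After move 7 (U): U=YWOO F=GGWR R=WRBW B=BRRB L=GYOB
Query: D face = OYYG

Answer: O Y Y G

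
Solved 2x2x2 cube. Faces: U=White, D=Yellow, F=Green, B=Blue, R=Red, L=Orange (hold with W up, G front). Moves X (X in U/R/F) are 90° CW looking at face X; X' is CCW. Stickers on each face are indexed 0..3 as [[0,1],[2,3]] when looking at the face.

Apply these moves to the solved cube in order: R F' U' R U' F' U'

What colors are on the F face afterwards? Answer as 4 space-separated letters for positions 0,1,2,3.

Answer: R W W G

Derivation:
After move 1 (R): R=RRRR U=WGWG F=GYGY D=YBYB B=WBWB
After move 2 (F'): F=YYGG U=WGRR R=BRYR D=OOYB L=OGOW
After move 3 (U'): U=GRWR F=OGGG R=YYYR B=BRWB L=WBOW
After move 4 (R): R=YYRY U=GGWG F=OOGB D=OWYB B=RRRB
After move 5 (U'): U=GGGW F=WBGB R=OORY B=YYRB L=RROW
After move 6 (F'): F=BBWG U=GGOR R=WOOY D=RWYB L=RWOG
After move 7 (U'): U=GRGO F=RWWG R=BBOY B=WORB L=YYOG
Query: F face = RWWG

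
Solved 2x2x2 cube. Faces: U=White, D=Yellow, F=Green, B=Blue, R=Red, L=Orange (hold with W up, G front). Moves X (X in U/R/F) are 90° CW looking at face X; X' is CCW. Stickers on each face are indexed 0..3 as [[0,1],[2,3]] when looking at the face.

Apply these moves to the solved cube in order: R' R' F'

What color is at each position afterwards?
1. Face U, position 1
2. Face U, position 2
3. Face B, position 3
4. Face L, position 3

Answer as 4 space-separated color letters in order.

Answer: Y R B W

Derivation:
After move 1 (R'): R=RRRR U=WBWB F=GWGW D=YGYG B=YBYB
After move 2 (R'): R=RRRR U=WYWY F=GBGB D=YWYW B=GBGB
After move 3 (F'): F=BBGG U=WYRR R=WRYR D=OOYW L=OYOW
Query 1: U[1] = Y
Query 2: U[2] = R
Query 3: B[3] = B
Query 4: L[3] = W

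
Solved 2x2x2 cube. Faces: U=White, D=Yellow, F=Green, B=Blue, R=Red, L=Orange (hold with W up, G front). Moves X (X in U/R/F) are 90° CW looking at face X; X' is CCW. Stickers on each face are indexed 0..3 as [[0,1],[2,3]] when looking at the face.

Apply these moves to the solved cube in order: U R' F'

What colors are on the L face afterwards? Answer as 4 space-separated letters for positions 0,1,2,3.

Answer: G O O W

Derivation:
After move 1 (U): U=WWWW F=RRGG R=BBRR B=OOBB L=GGOO
After move 2 (R'): R=BRBR U=WBWO F=RWGW D=YRYG B=YOYB
After move 3 (F'): F=WWRG U=WBBB R=RRYR D=GOYG L=GOOW
Query: L face = GOOW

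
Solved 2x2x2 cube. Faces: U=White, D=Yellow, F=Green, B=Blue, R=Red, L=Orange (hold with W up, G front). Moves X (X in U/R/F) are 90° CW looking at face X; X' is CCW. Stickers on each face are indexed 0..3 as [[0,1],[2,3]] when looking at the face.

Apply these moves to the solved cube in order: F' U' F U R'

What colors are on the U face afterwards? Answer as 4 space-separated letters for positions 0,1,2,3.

After move 1 (F'): F=GGGG U=WWRR R=YRYR D=OOYY L=OWOW
After move 2 (U'): U=WRWR F=OWGG R=GGYR B=YRBB L=BBOW
After move 3 (F): F=GOGW U=WRWB R=WGRR D=YGYY L=BOOO
After move 4 (U): U=WWBR F=WGGW R=YRRR B=BOBB L=GOOO
After move 5 (R'): R=RRYR U=WBBB F=WWGR D=YGYW B=YOGB
Query: U face = WBBB

Answer: W B B B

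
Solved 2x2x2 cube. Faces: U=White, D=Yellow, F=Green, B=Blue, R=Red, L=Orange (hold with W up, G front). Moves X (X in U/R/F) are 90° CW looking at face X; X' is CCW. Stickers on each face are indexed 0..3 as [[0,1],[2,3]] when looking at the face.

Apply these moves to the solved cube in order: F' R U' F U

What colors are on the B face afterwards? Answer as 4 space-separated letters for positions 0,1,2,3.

Answer: R O W B

Derivation:
After move 1 (F'): F=GGGG U=WWRR R=YRYR D=OOYY L=OWOW
After move 2 (R): R=YYRR U=WGRG F=GOGY D=OBYB B=RBWB
After move 3 (U'): U=GGWR F=OWGY R=GORR B=YYWB L=RBOW
After move 4 (F): F=GOYW U=GGWB R=WORR D=RGYB L=ROOB
After move 5 (U): U=WGBG F=WOYW R=YYRR B=ROWB L=GOOB
Query: B face = ROWB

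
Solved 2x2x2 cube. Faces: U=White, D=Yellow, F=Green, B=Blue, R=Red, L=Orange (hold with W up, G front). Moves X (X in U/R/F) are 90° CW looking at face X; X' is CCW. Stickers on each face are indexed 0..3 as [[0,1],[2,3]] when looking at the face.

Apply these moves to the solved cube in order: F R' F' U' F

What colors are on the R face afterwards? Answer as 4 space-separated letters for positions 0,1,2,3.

After move 1 (F): F=GGGG U=WWOO R=WRWR D=RRYY L=OYOY
After move 2 (R'): R=RRWW U=WBOB F=GWGO D=RGYG B=YBRB
After move 3 (F'): F=WOGG U=WBRW R=GRRW D=YYYG L=OBOO
After move 4 (U'): U=BWWR F=OBGG R=WORW B=GRRB L=YBOO
After move 5 (F): F=GOGB U=BWOB R=WORW D=RWYG L=YYOY
Query: R face = WORW

Answer: W O R W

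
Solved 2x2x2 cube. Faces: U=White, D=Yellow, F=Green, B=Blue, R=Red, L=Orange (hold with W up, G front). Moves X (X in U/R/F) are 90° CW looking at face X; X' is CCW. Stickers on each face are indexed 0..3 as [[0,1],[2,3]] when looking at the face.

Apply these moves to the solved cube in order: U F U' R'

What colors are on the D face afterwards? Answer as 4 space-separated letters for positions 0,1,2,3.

Answer: R Y Y R

Derivation:
After move 1 (U): U=WWWW F=RRGG R=BBRR B=OOBB L=GGOO
After move 2 (F): F=GRGR U=WWOG R=WBWR D=RBYY L=GYOY
After move 3 (U'): U=WGWO F=GYGR R=GRWR B=WBBB L=OOOY
After move 4 (R'): R=RRGW U=WBWW F=GGGO D=RYYR B=YBBB
Query: D face = RYYR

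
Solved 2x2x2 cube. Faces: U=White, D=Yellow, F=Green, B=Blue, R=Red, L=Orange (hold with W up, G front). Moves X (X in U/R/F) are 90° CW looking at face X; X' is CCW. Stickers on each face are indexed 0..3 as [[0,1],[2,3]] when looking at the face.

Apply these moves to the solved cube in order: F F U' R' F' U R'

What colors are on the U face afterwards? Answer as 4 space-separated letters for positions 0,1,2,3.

Answer: G W G B

Derivation:
After move 1 (F): F=GGGG U=WWOO R=WRWR D=RRYY L=OYOY
After move 2 (F): F=GGGG U=WWYY R=OROR D=WWYY L=OROR
After move 3 (U'): U=WYWY F=ORGG R=GGOR B=ORBB L=BBOR
After move 4 (R'): R=GRGO U=WBWO F=OYGY D=WRYG B=YRWB
After move 5 (F'): F=YYOG U=WBGG R=RRWO D=BRYG L=BOOW
After move 6 (U): U=GWGB F=RROG R=YRWO B=BOWB L=YYOW
After move 7 (R'): R=ROYW U=GWGB F=RWOB D=BRYG B=GORB
Query: U face = GWGB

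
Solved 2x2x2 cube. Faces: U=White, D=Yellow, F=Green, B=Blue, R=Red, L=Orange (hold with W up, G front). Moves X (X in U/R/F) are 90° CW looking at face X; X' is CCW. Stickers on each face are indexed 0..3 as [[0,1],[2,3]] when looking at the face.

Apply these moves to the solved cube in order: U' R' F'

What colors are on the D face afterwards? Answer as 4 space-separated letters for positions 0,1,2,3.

Answer: B O Y G

Derivation:
After move 1 (U'): U=WWWW F=OOGG R=GGRR B=RRBB L=BBOO
After move 2 (R'): R=GRGR U=WBWR F=OWGW D=YOYG B=YRYB
After move 3 (F'): F=WWOG U=WBGG R=ORYR D=BOYG L=BROW
Query: D face = BOYG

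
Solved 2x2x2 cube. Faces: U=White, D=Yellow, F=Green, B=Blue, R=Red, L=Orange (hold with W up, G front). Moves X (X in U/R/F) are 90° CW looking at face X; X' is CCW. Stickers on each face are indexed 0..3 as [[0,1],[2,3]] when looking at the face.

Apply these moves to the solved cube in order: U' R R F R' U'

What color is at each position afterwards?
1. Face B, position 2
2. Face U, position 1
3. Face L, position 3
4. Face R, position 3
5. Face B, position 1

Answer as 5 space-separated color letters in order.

After move 1 (U'): U=WWWW F=OOGG R=GGRR B=RRBB L=BBOO
After move 2 (R): R=RGRG U=WOWG F=OYGY D=YBYR B=WRWB
After move 3 (R): R=RRGG U=WYWY F=OBGR D=YWYW B=GROB
After move 4 (F): F=GORB U=WYOB R=WRYG D=GRYW L=BYOW
After move 5 (R'): R=RGWY U=WOOG F=GYRB D=GOYB B=WRRB
After move 6 (U'): U=OGWO F=BYRB R=GYWY B=RGRB L=WROW
Query 1: B[2] = R
Query 2: U[1] = G
Query 3: L[3] = W
Query 4: R[3] = Y
Query 5: B[1] = G

Answer: R G W Y G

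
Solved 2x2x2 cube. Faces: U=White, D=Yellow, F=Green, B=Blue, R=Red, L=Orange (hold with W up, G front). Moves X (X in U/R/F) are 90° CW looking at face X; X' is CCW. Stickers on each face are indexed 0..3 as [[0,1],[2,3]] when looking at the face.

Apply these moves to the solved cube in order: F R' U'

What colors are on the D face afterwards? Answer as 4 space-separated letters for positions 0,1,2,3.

Answer: R G Y G

Derivation:
After move 1 (F): F=GGGG U=WWOO R=WRWR D=RRYY L=OYOY
After move 2 (R'): R=RRWW U=WBOB F=GWGO D=RGYG B=YBRB
After move 3 (U'): U=BBWO F=OYGO R=GWWW B=RRRB L=YBOY
Query: D face = RGYG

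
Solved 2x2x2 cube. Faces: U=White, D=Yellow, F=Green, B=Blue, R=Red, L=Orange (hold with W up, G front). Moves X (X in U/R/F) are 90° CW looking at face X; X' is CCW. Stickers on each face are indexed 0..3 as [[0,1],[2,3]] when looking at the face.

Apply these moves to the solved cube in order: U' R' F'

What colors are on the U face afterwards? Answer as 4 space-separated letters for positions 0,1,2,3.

Answer: W B G G

Derivation:
After move 1 (U'): U=WWWW F=OOGG R=GGRR B=RRBB L=BBOO
After move 2 (R'): R=GRGR U=WBWR F=OWGW D=YOYG B=YRYB
After move 3 (F'): F=WWOG U=WBGG R=ORYR D=BOYG L=BROW
Query: U face = WBGG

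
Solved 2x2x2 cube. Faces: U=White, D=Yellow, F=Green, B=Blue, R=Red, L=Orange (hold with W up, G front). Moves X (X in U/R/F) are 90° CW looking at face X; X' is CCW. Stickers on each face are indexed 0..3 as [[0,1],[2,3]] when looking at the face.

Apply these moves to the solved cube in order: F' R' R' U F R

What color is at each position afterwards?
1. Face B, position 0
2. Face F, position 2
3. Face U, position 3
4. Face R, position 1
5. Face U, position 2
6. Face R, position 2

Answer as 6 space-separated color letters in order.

Answer: B B Y Y W Y

Derivation:
After move 1 (F'): F=GGGG U=WWRR R=YRYR D=OOYY L=OWOW
After move 2 (R'): R=RRYY U=WBRB F=GWGR D=OGYG B=YBOB
After move 3 (R'): R=RYRY U=WORY F=GBGB D=OWYR B=GBGB
After move 4 (U): U=RWYO F=RYGB R=GBRY B=OWGB L=GBOW
After move 5 (F): F=GRBY U=RWWB R=YBOY D=RGYR L=GOOW
After move 6 (R): R=OYYB U=RRWY F=GGBR D=RGYO B=BWWB
Query 1: B[0] = B
Query 2: F[2] = B
Query 3: U[3] = Y
Query 4: R[1] = Y
Query 5: U[2] = W
Query 6: R[2] = Y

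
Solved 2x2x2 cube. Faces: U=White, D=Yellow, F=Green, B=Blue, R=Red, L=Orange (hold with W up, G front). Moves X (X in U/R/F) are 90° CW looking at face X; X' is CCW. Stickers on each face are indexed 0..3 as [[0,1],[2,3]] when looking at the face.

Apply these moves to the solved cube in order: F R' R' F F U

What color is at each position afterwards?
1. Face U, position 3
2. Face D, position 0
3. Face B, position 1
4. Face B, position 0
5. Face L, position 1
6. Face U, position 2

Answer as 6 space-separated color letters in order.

Answer: R Y R O G R

Derivation:
After move 1 (F): F=GGGG U=WWOO R=WRWR D=RRYY L=OYOY
After move 2 (R'): R=RRWW U=WBOB F=GWGO D=RGYG B=YBRB
After move 3 (R'): R=RWRW U=WROY F=GBGB D=RWYO B=GBGB
After move 4 (F): F=GGBB U=WRYY R=OWYW D=RRYO L=OROW
After move 5 (F): F=BGBG U=WRWR R=YWYW D=YOYO L=OROR
After move 6 (U): U=WWRR F=YWBG R=GBYW B=ORGB L=BGOR
Query 1: U[3] = R
Query 2: D[0] = Y
Query 3: B[1] = R
Query 4: B[0] = O
Query 5: L[1] = G
Query 6: U[2] = R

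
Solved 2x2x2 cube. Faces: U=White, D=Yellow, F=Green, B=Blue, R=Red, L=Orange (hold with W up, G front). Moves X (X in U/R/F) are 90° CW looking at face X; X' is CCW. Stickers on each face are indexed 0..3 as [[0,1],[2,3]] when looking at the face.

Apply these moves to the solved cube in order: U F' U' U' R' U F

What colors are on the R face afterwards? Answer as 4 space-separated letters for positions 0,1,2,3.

After move 1 (U): U=WWWW F=RRGG R=BBRR B=OOBB L=GGOO
After move 2 (F'): F=RGRG U=WWBR R=YBYR D=GOYY L=GWOW
After move 3 (U'): U=WRWB F=GWRG R=RGYR B=YBBB L=OOOW
After move 4 (U'): U=RBWW F=OORG R=GWYR B=RGBB L=YBOW
After move 5 (R'): R=WRGY U=RBWR F=OBRW D=GOYG B=YGOB
After move 6 (U): U=WRRB F=WRRW R=YGGY B=YBOB L=OBOW
After move 7 (F): F=RWWR U=WRWB R=RGBY D=GYYG L=OGOO
Query: R face = RGBY

Answer: R G B Y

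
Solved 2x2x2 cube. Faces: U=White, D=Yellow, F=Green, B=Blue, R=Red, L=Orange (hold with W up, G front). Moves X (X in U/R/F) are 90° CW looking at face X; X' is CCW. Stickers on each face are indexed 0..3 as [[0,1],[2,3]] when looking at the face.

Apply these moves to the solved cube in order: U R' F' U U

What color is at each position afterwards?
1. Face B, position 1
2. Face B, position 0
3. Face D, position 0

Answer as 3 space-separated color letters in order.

Answer: W W G

Derivation:
After move 1 (U): U=WWWW F=RRGG R=BBRR B=OOBB L=GGOO
After move 2 (R'): R=BRBR U=WBWO F=RWGW D=YRYG B=YOYB
After move 3 (F'): F=WWRG U=WBBB R=RRYR D=GOYG L=GOOW
After move 4 (U): U=BWBB F=RRRG R=YOYR B=GOYB L=WWOW
After move 5 (U): U=BBBW F=YORG R=GOYR B=WWYB L=RROW
Query 1: B[1] = W
Query 2: B[0] = W
Query 3: D[0] = G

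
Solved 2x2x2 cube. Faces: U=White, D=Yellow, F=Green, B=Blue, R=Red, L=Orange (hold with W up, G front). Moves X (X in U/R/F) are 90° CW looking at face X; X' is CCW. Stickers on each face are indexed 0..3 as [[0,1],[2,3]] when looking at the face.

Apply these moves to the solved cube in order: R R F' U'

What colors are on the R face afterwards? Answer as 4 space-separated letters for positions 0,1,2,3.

After move 1 (R): R=RRRR U=WGWG F=GYGY D=YBYB B=WBWB
After move 2 (R): R=RRRR U=WYWY F=GBGB D=YWYW B=GBGB
After move 3 (F'): F=BBGG U=WYRR R=WRYR D=OOYW L=OYOW
After move 4 (U'): U=YRWR F=OYGG R=BBYR B=WRGB L=GBOW
Query: R face = BBYR

Answer: B B Y R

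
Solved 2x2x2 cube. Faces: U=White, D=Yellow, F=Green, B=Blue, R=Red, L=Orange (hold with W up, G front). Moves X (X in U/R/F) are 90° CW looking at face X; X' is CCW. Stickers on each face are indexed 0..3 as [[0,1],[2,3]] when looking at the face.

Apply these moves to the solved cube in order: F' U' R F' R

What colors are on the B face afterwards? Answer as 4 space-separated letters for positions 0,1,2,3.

After move 1 (F'): F=GGGG U=WWRR R=YRYR D=OOYY L=OWOW
After move 2 (U'): U=WRWR F=OWGG R=GGYR B=YRBB L=BBOW
After move 3 (R): R=YGRG U=WWWG F=OOGY D=OBYY B=RRRB
After move 4 (F'): F=OYOG U=WWYR R=BGOG D=BWYY L=BGOW
After move 5 (R): R=OBGG U=WYYG F=OWOY D=BRYR B=RRWB
Query: B face = RRWB

Answer: R R W B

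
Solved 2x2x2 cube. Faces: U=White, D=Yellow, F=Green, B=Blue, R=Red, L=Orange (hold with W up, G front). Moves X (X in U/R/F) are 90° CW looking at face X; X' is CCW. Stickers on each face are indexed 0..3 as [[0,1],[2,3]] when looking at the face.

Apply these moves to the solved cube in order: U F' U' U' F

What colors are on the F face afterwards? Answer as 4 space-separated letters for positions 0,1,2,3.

Answer: R O G O

Derivation:
After move 1 (U): U=WWWW F=RRGG R=BBRR B=OOBB L=GGOO
After move 2 (F'): F=RGRG U=WWBR R=YBYR D=GOYY L=GWOW
After move 3 (U'): U=WRWB F=GWRG R=RGYR B=YBBB L=OOOW
After move 4 (U'): U=RBWW F=OORG R=GWYR B=RGBB L=YBOW
After move 5 (F): F=ROGO U=RBWB R=WWWR D=YGYY L=YGOO
Query: F face = ROGO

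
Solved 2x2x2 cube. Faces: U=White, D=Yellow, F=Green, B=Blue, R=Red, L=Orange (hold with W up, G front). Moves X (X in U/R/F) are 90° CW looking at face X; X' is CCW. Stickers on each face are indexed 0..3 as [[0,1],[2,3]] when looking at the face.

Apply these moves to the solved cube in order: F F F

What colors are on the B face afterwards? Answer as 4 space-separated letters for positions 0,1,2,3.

After move 1 (F): F=GGGG U=WWOO R=WRWR D=RRYY L=OYOY
After move 2 (F): F=GGGG U=WWYY R=OROR D=WWYY L=OROR
After move 3 (F): F=GGGG U=WWRR R=YRYR D=OOYY L=OWOW
Query: B face = BBBB

Answer: B B B B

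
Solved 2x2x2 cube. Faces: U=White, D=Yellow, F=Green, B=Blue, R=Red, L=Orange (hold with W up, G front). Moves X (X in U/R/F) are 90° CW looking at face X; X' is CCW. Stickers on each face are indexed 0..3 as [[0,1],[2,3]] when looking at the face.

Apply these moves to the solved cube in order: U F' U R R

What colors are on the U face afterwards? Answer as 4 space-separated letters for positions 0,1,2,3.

After move 1 (U): U=WWWW F=RRGG R=BBRR B=OOBB L=GGOO
After move 2 (F'): F=RGRG U=WWBR R=YBYR D=GOYY L=GWOW
After move 3 (U): U=BWRW F=YBRG R=OOYR B=GWBB L=RGOW
After move 4 (R): R=YORO U=BBRG F=YORY D=GBYG B=WWWB
After move 5 (R): R=RYOO U=BORY F=YBRG D=GWYW B=GWBB
Query: U face = BORY

Answer: B O R Y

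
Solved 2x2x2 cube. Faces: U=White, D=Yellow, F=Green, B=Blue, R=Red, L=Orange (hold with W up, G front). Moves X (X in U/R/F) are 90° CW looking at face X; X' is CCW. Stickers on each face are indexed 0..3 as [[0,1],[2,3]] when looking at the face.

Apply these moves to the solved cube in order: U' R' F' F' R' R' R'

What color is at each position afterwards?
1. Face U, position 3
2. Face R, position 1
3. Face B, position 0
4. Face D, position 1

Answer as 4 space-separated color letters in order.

Answer: O O Y Y

Derivation:
After move 1 (U'): U=WWWW F=OOGG R=GGRR B=RRBB L=BBOO
After move 2 (R'): R=GRGR U=WBWR F=OWGW D=YOYG B=YRYB
After move 3 (F'): F=WWOG U=WBGG R=ORYR D=BOYG L=BROW
After move 4 (F'): F=WGWO U=WBOY R=ORBR D=RWYG L=BGOG
After move 5 (R'): R=RROB U=WYOY F=WBWY D=RGYO B=GRWB
After move 6 (R'): R=RBRO U=WWOG F=WYWY D=RBYY B=ORGB
After move 7 (R'): R=BORR U=WGOO F=WWWG D=RYYY B=YRBB
Query 1: U[3] = O
Query 2: R[1] = O
Query 3: B[0] = Y
Query 4: D[1] = Y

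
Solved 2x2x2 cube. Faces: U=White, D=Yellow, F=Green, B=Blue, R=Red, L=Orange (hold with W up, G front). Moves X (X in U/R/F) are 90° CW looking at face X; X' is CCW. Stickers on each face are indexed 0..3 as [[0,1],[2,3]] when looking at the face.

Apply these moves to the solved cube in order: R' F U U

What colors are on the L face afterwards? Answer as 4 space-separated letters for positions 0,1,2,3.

After move 1 (R'): R=RRRR U=WBWB F=GWGW D=YGYG B=YBYB
After move 2 (F): F=GGWW U=WBOO R=WRBR D=RRYG L=OYOG
After move 3 (U): U=OWOB F=WRWW R=YBBR B=OYYB L=GGOG
After move 4 (U): U=OOBW F=YBWW R=OYBR B=GGYB L=WROG
Query: L face = WROG

Answer: W R O G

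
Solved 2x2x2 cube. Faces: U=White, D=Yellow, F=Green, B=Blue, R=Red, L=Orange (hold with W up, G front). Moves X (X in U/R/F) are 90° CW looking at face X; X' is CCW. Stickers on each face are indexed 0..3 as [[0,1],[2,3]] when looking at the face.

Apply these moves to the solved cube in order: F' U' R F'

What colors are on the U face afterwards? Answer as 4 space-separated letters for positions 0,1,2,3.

Answer: W W Y R

Derivation:
After move 1 (F'): F=GGGG U=WWRR R=YRYR D=OOYY L=OWOW
After move 2 (U'): U=WRWR F=OWGG R=GGYR B=YRBB L=BBOW
After move 3 (R): R=YGRG U=WWWG F=OOGY D=OBYY B=RRRB
After move 4 (F'): F=OYOG U=WWYR R=BGOG D=BWYY L=BGOW
Query: U face = WWYR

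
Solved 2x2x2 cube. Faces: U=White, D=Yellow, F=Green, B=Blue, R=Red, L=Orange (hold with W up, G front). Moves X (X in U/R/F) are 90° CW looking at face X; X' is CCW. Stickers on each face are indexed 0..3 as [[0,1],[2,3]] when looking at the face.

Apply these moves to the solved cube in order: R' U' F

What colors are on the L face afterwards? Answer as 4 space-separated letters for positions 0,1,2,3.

After move 1 (R'): R=RRRR U=WBWB F=GWGW D=YGYG B=YBYB
After move 2 (U'): U=BBWW F=OOGW R=GWRR B=RRYB L=YBOO
After move 3 (F): F=GOWO U=BBOB R=WWWR D=RGYG L=YYOG
Query: L face = YYOG

Answer: Y Y O G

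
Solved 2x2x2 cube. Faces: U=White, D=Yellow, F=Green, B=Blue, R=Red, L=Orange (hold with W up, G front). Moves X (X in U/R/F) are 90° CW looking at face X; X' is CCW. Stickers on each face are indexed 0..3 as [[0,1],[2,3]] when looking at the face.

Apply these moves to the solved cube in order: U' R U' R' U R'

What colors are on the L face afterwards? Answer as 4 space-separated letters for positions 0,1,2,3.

After move 1 (U'): U=WWWW F=OOGG R=GGRR B=RRBB L=BBOO
After move 2 (R): R=RGRG U=WOWG F=OYGY D=YBYR B=WRWB
After move 3 (U'): U=OGWW F=BBGY R=OYRG B=RGWB L=WROO
After move 4 (R'): R=YGOR U=OWWR F=BGGW D=YBYY B=RGBB
After move 5 (U): U=WORW F=YGGW R=RGOR B=WRBB L=BGOO
After move 6 (R'): R=GRRO U=WBRW F=YOGW D=YGYW B=YRBB
Query: L face = BGOO

Answer: B G O O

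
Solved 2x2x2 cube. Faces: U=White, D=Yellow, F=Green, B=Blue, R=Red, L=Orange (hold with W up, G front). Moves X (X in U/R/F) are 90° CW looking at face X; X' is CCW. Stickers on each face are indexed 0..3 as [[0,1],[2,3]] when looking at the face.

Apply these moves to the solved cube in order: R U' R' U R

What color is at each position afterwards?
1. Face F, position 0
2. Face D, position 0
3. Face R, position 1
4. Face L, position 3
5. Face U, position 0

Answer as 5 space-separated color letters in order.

After move 1 (R): R=RRRR U=WGWG F=GYGY D=YBYB B=WBWB
After move 2 (U'): U=GGWW F=OOGY R=GYRR B=RRWB L=WBOO
After move 3 (R'): R=YRGR U=GWWR F=OGGW D=YOYY B=BRBB
After move 4 (U): U=WGRW F=YRGW R=BRGR B=WBBB L=OGOO
After move 5 (R): R=GBRR U=WRRW F=YOGY D=YBYW B=WBGB
Query 1: F[0] = Y
Query 2: D[0] = Y
Query 3: R[1] = B
Query 4: L[3] = O
Query 5: U[0] = W

Answer: Y Y B O W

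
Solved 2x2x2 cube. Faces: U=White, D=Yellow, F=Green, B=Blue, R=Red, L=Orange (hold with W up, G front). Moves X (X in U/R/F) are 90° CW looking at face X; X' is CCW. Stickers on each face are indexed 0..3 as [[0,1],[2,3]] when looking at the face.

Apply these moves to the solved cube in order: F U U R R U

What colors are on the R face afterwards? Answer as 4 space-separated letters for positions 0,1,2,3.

Answer: G G Y O

Derivation:
After move 1 (F): F=GGGG U=WWOO R=WRWR D=RRYY L=OYOY
After move 2 (U): U=OWOW F=WRGG R=BBWR B=OYBB L=GGOY
After move 3 (U): U=OOWW F=BBGG R=OYWR B=GGBB L=WROY
After move 4 (R): R=WORY U=OBWG F=BRGY D=RBYG B=WGOB
After move 5 (R): R=RWYO U=ORWY F=BBGG D=ROYW B=GGBB
After move 6 (U): U=WOYR F=RWGG R=GGYO B=WRBB L=BBOY
Query: R face = GGYO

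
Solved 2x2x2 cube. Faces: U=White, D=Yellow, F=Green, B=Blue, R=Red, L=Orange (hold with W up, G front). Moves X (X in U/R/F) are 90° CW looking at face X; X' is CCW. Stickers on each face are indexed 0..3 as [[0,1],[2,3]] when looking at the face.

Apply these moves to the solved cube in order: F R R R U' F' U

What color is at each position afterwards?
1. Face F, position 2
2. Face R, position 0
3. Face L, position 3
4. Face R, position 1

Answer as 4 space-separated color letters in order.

After move 1 (F): F=GGGG U=WWOO R=WRWR D=RRYY L=OYOY
After move 2 (R): R=WWRR U=WGOG F=GRGY D=RBYB B=OBWB
After move 3 (R): R=RWRW U=WROY F=GBGB D=RWYO B=GBGB
After move 4 (R): R=RRWW U=WBOB F=GWGO D=RGYG B=YBRB
After move 5 (U'): U=BBWO F=OYGO R=GWWW B=RRRB L=YBOY
After move 6 (F'): F=YOOG U=BBGW R=GWRW D=BYYG L=YOOW
After move 7 (U): U=GBWB F=GWOG R=RRRW B=YORB L=YOOW
Query 1: F[2] = O
Query 2: R[0] = R
Query 3: L[3] = W
Query 4: R[1] = R

Answer: O R W R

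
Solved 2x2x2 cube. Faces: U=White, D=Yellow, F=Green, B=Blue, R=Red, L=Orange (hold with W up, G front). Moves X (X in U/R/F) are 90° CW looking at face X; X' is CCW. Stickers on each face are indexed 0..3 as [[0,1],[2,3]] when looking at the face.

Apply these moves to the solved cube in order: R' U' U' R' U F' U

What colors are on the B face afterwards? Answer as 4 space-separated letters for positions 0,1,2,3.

After move 1 (R'): R=RRRR U=WBWB F=GWGW D=YGYG B=YBYB
After move 2 (U'): U=BBWW F=OOGW R=GWRR B=RRYB L=YBOO
After move 3 (U'): U=BWBW F=YBGW R=OORR B=GWYB L=RROO
After move 4 (R'): R=OROR U=BYBG F=YWGW D=YBYW B=GWGB
After move 5 (U): U=BBGY F=ORGW R=GWOR B=RRGB L=YWOO
After move 6 (F'): F=RWOG U=BBGO R=BWYR D=WOYW L=YYOG
After move 7 (U): U=GBOB F=BWOG R=RRYR B=YYGB L=RWOG
Query: B face = YYGB

Answer: Y Y G B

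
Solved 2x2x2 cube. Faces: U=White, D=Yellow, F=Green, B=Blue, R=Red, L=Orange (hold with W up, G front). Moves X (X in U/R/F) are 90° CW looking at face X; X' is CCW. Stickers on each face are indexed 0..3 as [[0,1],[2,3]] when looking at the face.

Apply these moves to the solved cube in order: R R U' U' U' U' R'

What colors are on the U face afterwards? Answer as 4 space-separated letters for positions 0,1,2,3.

Answer: W G W G

Derivation:
After move 1 (R): R=RRRR U=WGWG F=GYGY D=YBYB B=WBWB
After move 2 (R): R=RRRR U=WYWY F=GBGB D=YWYW B=GBGB
After move 3 (U'): U=YYWW F=OOGB R=GBRR B=RRGB L=GBOO
After move 4 (U'): U=YWYW F=GBGB R=OORR B=GBGB L=RROO
After move 5 (U'): U=WWYY F=RRGB R=GBRR B=OOGB L=GBOO
After move 6 (U'): U=WYWY F=GBGB R=RRRR B=GBGB L=OOOO
After move 7 (R'): R=RRRR U=WGWG F=GYGY D=YBYB B=WBWB
Query: U face = WGWG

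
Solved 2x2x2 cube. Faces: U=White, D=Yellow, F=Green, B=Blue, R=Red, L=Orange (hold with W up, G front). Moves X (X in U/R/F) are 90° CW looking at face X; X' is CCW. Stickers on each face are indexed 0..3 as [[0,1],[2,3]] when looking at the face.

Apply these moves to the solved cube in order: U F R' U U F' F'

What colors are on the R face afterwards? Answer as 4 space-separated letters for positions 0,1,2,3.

Answer: Y Y R W

Derivation:
After move 1 (U): U=WWWW F=RRGG R=BBRR B=OOBB L=GGOO
After move 2 (F): F=GRGR U=WWOG R=WBWR D=RBYY L=GYOY
After move 3 (R'): R=BRWW U=WBOO F=GWGG D=RRYR B=YOBB
After move 4 (U): U=OWOB F=BRGG R=YOWW B=GYBB L=GWOY
After move 5 (U): U=OOBW F=YOGG R=GYWW B=GWBB L=BROY
After move 6 (F'): F=OGYG U=OOGW R=RYRW D=RYYR L=BWOB
After move 7 (F'): F=GGOY U=OORR R=YYRW D=WBYR L=BWOG
Query: R face = YYRW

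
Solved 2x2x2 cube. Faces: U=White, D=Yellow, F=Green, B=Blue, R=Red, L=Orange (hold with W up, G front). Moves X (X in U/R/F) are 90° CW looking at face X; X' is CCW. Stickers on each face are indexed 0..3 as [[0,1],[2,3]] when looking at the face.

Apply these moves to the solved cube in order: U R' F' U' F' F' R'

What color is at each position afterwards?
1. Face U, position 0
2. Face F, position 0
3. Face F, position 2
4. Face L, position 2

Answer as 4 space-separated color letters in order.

Answer: B G O O

Derivation:
After move 1 (U): U=WWWW F=RRGG R=BBRR B=OOBB L=GGOO
After move 2 (R'): R=BRBR U=WBWO F=RWGW D=YRYG B=YOYB
After move 3 (F'): F=WWRG U=WBBB R=RRYR D=GOYG L=GOOW
After move 4 (U'): U=BBWB F=GORG R=WWYR B=RRYB L=YOOW
After move 5 (F'): F=OGGR U=BBWY R=OWGR D=OWYG L=YBOW
After move 6 (F'): F=GROG U=BBOG R=WWOR D=BWYG L=YYOW
After move 7 (R'): R=WRWO U=BYOR F=GBOG D=BRYG B=GRWB
Query 1: U[0] = B
Query 2: F[0] = G
Query 3: F[2] = O
Query 4: L[2] = O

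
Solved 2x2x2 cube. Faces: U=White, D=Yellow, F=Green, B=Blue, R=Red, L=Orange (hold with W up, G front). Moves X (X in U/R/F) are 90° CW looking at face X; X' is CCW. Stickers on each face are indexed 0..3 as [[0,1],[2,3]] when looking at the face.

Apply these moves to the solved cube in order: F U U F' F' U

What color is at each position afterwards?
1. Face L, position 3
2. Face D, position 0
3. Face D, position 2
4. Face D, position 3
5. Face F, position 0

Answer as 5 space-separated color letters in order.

After move 1 (F): F=GGGG U=WWOO R=WRWR D=RRYY L=OYOY
After move 2 (U): U=OWOW F=WRGG R=BBWR B=OYBB L=GGOY
After move 3 (U): U=OOWW F=BBGG R=OYWR B=GGBB L=WROY
After move 4 (F'): F=BGBG U=OOOW R=RYRR D=RYYY L=WWOW
After move 5 (F'): F=GGBB U=OORR R=YYRR D=WWYY L=WWOO
After move 6 (U): U=RORO F=YYBB R=GGRR B=WWBB L=GGOO
Query 1: L[3] = O
Query 2: D[0] = W
Query 3: D[2] = Y
Query 4: D[3] = Y
Query 5: F[0] = Y

Answer: O W Y Y Y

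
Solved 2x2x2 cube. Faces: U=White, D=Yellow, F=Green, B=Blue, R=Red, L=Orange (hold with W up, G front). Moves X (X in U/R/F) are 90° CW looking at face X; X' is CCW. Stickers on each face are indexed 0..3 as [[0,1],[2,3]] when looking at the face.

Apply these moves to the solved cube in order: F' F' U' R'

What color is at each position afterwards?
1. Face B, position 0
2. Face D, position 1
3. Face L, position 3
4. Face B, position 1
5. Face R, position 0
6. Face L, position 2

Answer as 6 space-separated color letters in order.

After move 1 (F'): F=GGGG U=WWRR R=YRYR D=OOYY L=OWOW
After move 2 (F'): F=GGGG U=WWYY R=OROR D=WWYY L=OROR
After move 3 (U'): U=WYWY F=ORGG R=GGOR B=ORBB L=BBOR
After move 4 (R'): R=GRGO U=WBWO F=OYGY D=WRYG B=YRWB
Query 1: B[0] = Y
Query 2: D[1] = R
Query 3: L[3] = R
Query 4: B[1] = R
Query 5: R[0] = G
Query 6: L[2] = O

Answer: Y R R R G O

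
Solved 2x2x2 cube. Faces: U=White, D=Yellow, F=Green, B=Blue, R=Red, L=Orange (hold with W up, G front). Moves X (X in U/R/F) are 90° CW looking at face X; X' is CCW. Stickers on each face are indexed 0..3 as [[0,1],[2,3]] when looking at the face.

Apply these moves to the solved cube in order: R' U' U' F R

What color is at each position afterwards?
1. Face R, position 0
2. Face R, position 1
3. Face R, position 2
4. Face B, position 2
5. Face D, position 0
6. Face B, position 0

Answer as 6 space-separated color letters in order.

After move 1 (R'): R=RRRR U=WBWB F=GWGW D=YGYG B=YBYB
After move 2 (U'): U=BBWW F=OOGW R=GWRR B=RRYB L=YBOO
After move 3 (U'): U=BWBW F=YBGW R=OORR B=GWYB L=RROO
After move 4 (F): F=GYWB U=BWOR R=BOWR D=ROYG L=RYOG
After move 5 (R): R=WBRO U=BYOB F=GOWG D=RYYG B=RWWB
Query 1: R[0] = W
Query 2: R[1] = B
Query 3: R[2] = R
Query 4: B[2] = W
Query 5: D[0] = R
Query 6: B[0] = R

Answer: W B R W R R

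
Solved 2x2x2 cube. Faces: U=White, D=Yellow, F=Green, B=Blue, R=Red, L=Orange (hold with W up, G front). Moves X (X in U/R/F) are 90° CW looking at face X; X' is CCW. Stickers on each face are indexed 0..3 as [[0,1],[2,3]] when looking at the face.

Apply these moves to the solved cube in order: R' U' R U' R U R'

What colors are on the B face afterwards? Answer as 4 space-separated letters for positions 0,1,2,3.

After move 1 (R'): R=RRRR U=WBWB F=GWGW D=YGYG B=YBYB
After move 2 (U'): U=BBWW F=OOGW R=GWRR B=RRYB L=YBOO
After move 3 (R): R=RGRW U=BOWW F=OGGG D=YYYR B=WRBB
After move 4 (U'): U=OWBW F=YBGG R=OGRW B=RGBB L=WROO
After move 5 (R): R=ROWG U=OBBG F=YYGR D=YBYR B=WGWB
After move 6 (U): U=BOGB F=ROGR R=WGWG B=WRWB L=YYOO
After move 7 (R'): R=GGWW U=BWGW F=ROGB D=YOYR B=RRBB
Query: B face = RRBB

Answer: R R B B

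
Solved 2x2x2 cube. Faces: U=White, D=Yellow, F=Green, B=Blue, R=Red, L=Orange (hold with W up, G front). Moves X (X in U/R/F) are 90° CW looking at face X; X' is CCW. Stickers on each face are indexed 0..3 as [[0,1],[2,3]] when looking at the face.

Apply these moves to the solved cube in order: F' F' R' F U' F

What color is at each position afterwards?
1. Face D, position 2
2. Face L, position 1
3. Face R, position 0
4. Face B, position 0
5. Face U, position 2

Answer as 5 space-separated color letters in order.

After move 1 (F'): F=GGGG U=WWRR R=YRYR D=OOYY L=OWOW
After move 2 (F'): F=GGGG U=WWYY R=OROR D=WWYY L=OROR
After move 3 (R'): R=RROO U=WBYB F=GWGY D=WGYG B=YBWB
After move 4 (F): F=GGYW U=WBRR R=YRBO D=ORYG L=OWOG
After move 5 (U'): U=BRWR F=OWYW R=GGBO B=YRWB L=YBOG
After move 6 (F): F=YOWW U=BRGB R=WGRO D=BGYG L=YOOR
Query 1: D[2] = Y
Query 2: L[1] = O
Query 3: R[0] = W
Query 4: B[0] = Y
Query 5: U[2] = G

Answer: Y O W Y G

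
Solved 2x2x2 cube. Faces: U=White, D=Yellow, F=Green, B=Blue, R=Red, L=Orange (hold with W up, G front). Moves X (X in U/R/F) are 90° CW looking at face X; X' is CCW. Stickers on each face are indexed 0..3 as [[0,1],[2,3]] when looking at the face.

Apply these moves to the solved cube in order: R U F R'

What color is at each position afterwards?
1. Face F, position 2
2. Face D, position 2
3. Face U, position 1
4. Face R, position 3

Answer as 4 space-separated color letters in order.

Answer: Y Y W G

Derivation:
After move 1 (R): R=RRRR U=WGWG F=GYGY D=YBYB B=WBWB
After move 2 (U): U=WWGG F=RRGY R=WBRR B=OOWB L=GYOO
After move 3 (F): F=GRYR U=WWOY R=GBGR D=RWYB L=GYOB
After move 4 (R'): R=BRGG U=WWOO F=GWYY D=RRYR B=BOWB
Query 1: F[2] = Y
Query 2: D[2] = Y
Query 3: U[1] = W
Query 4: R[3] = G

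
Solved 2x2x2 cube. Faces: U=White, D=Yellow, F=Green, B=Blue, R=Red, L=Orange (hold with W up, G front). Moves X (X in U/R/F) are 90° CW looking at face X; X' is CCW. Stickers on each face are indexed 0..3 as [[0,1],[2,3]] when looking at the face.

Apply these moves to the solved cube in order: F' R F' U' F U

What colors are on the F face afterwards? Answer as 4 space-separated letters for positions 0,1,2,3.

Answer: W Y G G

Derivation:
After move 1 (F'): F=GGGG U=WWRR R=YRYR D=OOYY L=OWOW
After move 2 (R): R=YYRR U=WGRG F=GOGY D=OBYB B=RBWB
After move 3 (F'): F=OYGG U=WGYR R=BYOR D=WWYB L=OGOR
After move 4 (U'): U=GRWY F=OGGG R=OYOR B=BYWB L=RBOR
After move 5 (F): F=GOGG U=GRRB R=WYYR D=OOYB L=RWOW
After move 6 (U): U=RGBR F=WYGG R=BYYR B=RWWB L=GOOW
Query: F face = WYGG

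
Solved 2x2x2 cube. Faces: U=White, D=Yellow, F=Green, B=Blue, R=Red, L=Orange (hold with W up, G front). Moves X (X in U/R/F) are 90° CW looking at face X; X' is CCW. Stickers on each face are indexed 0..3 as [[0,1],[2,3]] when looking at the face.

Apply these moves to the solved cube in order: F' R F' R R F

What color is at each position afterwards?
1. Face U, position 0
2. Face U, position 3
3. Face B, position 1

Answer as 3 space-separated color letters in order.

Answer: W G B

Derivation:
After move 1 (F'): F=GGGG U=WWRR R=YRYR D=OOYY L=OWOW
After move 2 (R): R=YYRR U=WGRG F=GOGY D=OBYB B=RBWB
After move 3 (F'): F=OYGG U=WGYR R=BYOR D=WWYB L=OGOR
After move 4 (R): R=OBRY U=WYYG F=OWGB D=WWYR B=RBGB
After move 5 (R): R=ROYB U=WWYB F=OWGR D=WGYR B=GBYB
After move 6 (F): F=GORW U=WWRG R=YOBB D=YRYR L=OWOG
Query 1: U[0] = W
Query 2: U[3] = G
Query 3: B[1] = B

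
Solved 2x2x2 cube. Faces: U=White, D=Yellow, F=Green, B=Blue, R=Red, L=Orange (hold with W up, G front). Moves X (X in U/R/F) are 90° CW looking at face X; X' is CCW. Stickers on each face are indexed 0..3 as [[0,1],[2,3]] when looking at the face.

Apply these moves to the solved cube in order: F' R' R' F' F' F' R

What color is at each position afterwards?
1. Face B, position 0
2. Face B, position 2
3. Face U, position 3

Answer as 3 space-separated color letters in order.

Answer: W O B

Derivation:
After move 1 (F'): F=GGGG U=WWRR R=YRYR D=OOYY L=OWOW
After move 2 (R'): R=RRYY U=WBRB F=GWGR D=OGYG B=YBOB
After move 3 (R'): R=RYRY U=WORY F=GBGB D=OWYR B=GBGB
After move 4 (F'): F=BBGG U=WORR R=WYOY D=WWYR L=OYOR
After move 5 (F'): F=BGBG U=WOWO R=WYWY D=YRYR L=OROR
After move 6 (F'): F=GGBB U=WOWW R=RYYY D=RRYR L=OOOW
After move 7 (R): R=YRYY U=WGWB F=GRBR D=RGYG B=WBOB
Query 1: B[0] = W
Query 2: B[2] = O
Query 3: U[3] = B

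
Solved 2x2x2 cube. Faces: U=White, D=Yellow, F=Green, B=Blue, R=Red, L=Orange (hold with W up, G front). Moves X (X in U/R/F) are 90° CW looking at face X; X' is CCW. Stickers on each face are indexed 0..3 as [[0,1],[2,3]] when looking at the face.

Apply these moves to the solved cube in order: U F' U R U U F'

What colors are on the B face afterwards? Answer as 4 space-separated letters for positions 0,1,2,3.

Answer: Y O W B

Derivation:
After move 1 (U): U=WWWW F=RRGG R=BBRR B=OOBB L=GGOO
After move 2 (F'): F=RGRG U=WWBR R=YBYR D=GOYY L=GWOW
After move 3 (U): U=BWRW F=YBRG R=OOYR B=GWBB L=RGOW
After move 4 (R): R=YORO U=BBRG F=YORY D=GBYG B=WWWB
After move 5 (U): U=RBGB F=YORY R=WWRO B=RGWB L=YOOW
After move 6 (U): U=GRBB F=WWRY R=RGRO B=YOWB L=YOOW
After move 7 (F'): F=WYWR U=GRRR R=BGGO D=OWYG L=YBOB
Query: B face = YOWB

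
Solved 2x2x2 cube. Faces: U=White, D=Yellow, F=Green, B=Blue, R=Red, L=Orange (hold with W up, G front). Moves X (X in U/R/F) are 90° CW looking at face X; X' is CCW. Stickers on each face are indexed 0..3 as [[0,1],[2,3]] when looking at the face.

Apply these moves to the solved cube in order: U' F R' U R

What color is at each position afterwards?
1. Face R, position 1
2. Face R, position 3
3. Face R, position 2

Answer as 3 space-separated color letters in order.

Answer: Y R W

Derivation:
After move 1 (U'): U=WWWW F=OOGG R=GGRR B=RRBB L=BBOO
After move 2 (F): F=GOGO U=WWOB R=WGWR D=RGYY L=BYOY
After move 3 (R'): R=GRWW U=WBOR F=GWGB D=ROYO B=YRGB
After move 4 (U): U=OWRB F=GRGB R=YRWW B=BYGB L=GWOY
After move 5 (R): R=WYWR U=ORRB F=GOGO D=RGYB B=BYWB
Query 1: R[1] = Y
Query 2: R[3] = R
Query 3: R[2] = W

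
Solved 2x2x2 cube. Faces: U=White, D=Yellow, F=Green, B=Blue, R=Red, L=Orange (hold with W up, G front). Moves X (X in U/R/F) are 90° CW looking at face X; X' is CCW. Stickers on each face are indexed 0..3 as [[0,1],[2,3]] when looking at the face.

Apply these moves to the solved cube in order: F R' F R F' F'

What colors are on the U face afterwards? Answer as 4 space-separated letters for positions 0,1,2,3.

Answer: W G R W

Derivation:
After move 1 (F): F=GGGG U=WWOO R=WRWR D=RRYY L=OYOY
After move 2 (R'): R=RRWW U=WBOB F=GWGO D=RGYG B=YBRB
After move 3 (F): F=GGOW U=WBYY R=ORBW D=WRYG L=OROG
After move 4 (R): R=BOWR U=WGYW F=GROG D=WRYY B=YBBB
After move 5 (F'): F=RGGO U=WGBW R=ROWR D=RGYY L=OWOY
After move 6 (F'): F=GORG U=WGRW R=GORR D=WYYY L=OWOB
Query: U face = WGRW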